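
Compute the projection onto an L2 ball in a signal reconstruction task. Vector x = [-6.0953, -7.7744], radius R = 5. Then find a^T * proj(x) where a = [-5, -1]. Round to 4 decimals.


Step 1: Compute ||x|| (intermediates to 6 decimals).
||x|| = sqrt((-6.0953)^2 + (-7.7744)^2) = 9.878966
Step 2: Project.
Since ||x|| > R, scale = R/||x|| = 5/9.878966 = 0.506126, proj(x) = scale * x
proj(x) = [-3.08499, -3.934826]
Step 3: Dot product.
a^T * proj(x) = -5*(-3.08499) - 1*(-3.934826) = 19.3598


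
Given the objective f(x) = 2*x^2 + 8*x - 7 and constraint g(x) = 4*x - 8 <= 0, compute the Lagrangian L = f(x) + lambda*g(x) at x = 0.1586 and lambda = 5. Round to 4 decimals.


Step 1: Evaluate f(x).
f(0.1586) = 2*0.1586^2 + 8*0.1586 - 7 = -5.6809
Step 2: Evaluate g(x).
g(0.1586) = 4*0.1586 - 8 = -7.3656
Step 3: Compute Lagrangian.
L = -5.6809 + 5*-7.3656 = -42.5089


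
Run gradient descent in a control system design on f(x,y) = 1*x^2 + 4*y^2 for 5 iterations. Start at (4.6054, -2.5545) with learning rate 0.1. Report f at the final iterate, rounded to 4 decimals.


Gradient descent on f(x,y) = 1*x^2 + 4*y^2.
Starting point: (4.6054, -2.5545), alpha = 0.1
Step 1: grad_x = 2*1*4.6054 = 9.2108, grad_y = 2*4*-2.5545 = -20.436
  x_1 = 4.6054 - 0.1*9.2108 = 3.6843
  y_1 = -2.5545 - 0.1*-20.436 = -0.5109
Step 2: grad_x = 2*1*3.6843 = 7.3686, grad_y = 2*4*-0.5109 = -4.0872
  x_2 = 3.6843 - 0.1*7.3686 = 2.9475
  y_2 = -0.5109 - 0.1*-4.0872 = -0.1022
Step 3: grad_x = 2*1*2.9475 = 5.8949, grad_y = 2*4*-0.1022 = -0.8174
  x_3 = 2.9475 - 0.1*5.8949 = 2.358
  y_3 = -0.1022 - 0.1*-0.8174 = -0.0204
Step 4: grad_x = 2*1*2.358 = 4.7159, grad_y = 2*4*-0.0204 = -0.1635
  x_4 = 2.358 - 0.1*4.7159 = 1.8864
  y_4 = -0.0204 - 0.1*-0.1635 = -0.0041
Step 5: grad_x = 2*1*1.8864 = 3.7727, grad_y = 2*4*-0.0041 = -0.0327
  x_5 = 1.8864 - 0.1*3.7727 = 1.5091
  y_5 = -0.0041 - 0.1*-0.0327 = -0.0008
f(1.5091, -0.0008) = 1*1.5091^2 + 4*(-0.0008)^2 = 2.2774


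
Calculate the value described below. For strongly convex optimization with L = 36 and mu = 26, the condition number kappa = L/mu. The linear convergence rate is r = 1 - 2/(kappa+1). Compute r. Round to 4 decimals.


Step 1: Compute the condition number.
kappa = L/mu = 36/26 = 1.3846
Step 2: Compute the convergence rate.
r = 1 - 2/(kappa + 1) = 1 - 2*mu/(L + mu) = (L - mu)/(L + mu) = 10/62 = 0.1613


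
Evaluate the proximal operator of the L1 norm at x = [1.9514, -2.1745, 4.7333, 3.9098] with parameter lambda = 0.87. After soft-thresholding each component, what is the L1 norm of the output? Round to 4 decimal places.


Soft-thresholding with lambda = 0.87:
prox(1.9514) = sign(1.9514)*max(|1.9514| - 0.87, 0) = 1.0814
prox(-2.1745) = sign(-2.1745)*max(|-2.1745| - 0.87, 0) = -1.3045
prox(4.7333) = sign(4.7333)*max(|4.7333| - 0.87, 0) = 3.8633
prox(3.9098) = sign(3.9098)*max(|3.9098| - 0.87, 0) = 3.0398
prox(x) = [1.0814, -1.3045, 3.8633, 3.0398]
||prox(x)||_1 = 1.0814 + 1.3045 + 3.8633 + 3.0398 = 9.289


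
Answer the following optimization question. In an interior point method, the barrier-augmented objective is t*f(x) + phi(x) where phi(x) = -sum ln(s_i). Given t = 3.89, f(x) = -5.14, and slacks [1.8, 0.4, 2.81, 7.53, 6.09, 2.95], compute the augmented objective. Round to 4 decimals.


Step 1: Compute log-barrier.
ln values: [0.5878, -0.9163, 1.0332, 2.0189, 1.8066, 1.0818]
phi = -(0.5878 - 0.9163 + 1.0332 + 2.0189 + 1.8066 + 1.0818) = -5.612
Step 2: Compute augmented objective.
t*f(x) = 3.89*-5.14 = -19.9946
Total = -19.9946 - 5.612 = -25.6066


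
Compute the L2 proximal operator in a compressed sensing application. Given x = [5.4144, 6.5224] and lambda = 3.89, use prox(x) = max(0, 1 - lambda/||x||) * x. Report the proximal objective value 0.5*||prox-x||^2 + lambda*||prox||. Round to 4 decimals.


Step 1: Compute ||x||.
||x|| = 8.4769
Step 2: Compute scaling factor.
scale = max(0, 1 - 3.89/8.4769) = 0.5411
Step 3: prox(x) = [2.9298, 3.5293]
||prox(x)|| = 4.5869
Step 4: Proximal objective.
0.5*||prox-x||^2 = 7.5661
lambda*||prox|| = 17.843
Total = 25.409


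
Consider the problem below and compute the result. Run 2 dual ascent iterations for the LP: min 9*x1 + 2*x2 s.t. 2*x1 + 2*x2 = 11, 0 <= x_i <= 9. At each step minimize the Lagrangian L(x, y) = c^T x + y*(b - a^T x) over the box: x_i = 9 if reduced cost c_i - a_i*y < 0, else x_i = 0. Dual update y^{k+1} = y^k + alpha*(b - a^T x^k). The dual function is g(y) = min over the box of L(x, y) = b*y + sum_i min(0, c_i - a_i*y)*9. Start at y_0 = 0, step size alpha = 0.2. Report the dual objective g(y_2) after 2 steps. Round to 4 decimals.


Dual ascent for LP: min 9*x1 + 2*x2, 2*x1 + 2*x2 = 11, 0 <= x_i <= 9
Step 1: y^k = 0.0, reduced costs: (9.0, 2.0)
  x^k = (0.0, 0.0), subgradient = b - a^T x = 11.0
  y^{k+1} = 0.0 + 0.2*11.0 = 2.2
Step 2: y^k = 2.2, reduced costs: (4.6, -2.4)
  x^k = (0.0, 9.0), subgradient = b - a^T x = -7.0
  y^{k+1} = 2.2 + 0.2*-7.0 = 0.8
Dual objective at y_2 = 0.8: reduced costs (7.4, 0.4), box minimizer x = (0.0, 0.0)
g(y_2) = b*y + (c1 - a1*y)*x1 + (c2 - a2*y)*x2 = 11*0.8 + 7.4*0.0 + 0.4*0.0 = 8.8 + 0.0 + 0.0 = 8.8


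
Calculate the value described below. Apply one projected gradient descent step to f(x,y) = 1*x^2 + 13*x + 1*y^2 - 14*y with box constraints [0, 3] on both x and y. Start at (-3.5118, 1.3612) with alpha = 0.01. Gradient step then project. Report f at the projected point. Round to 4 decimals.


Step 1: Compute gradient at (-3.5118, 1.3612).
grad_x = 2*1*-3.5118 + 13 = 5.9764
grad_y = 2*1*1.3612 - 14 = -11.2776
Step 2: Gradient step.
x_raw = -3.5118 - 0.01*5.9764 = -3.5716
y_raw = 1.3612 - 0.01*-11.2776 = 1.474
Step 3: Project onto [0, 3].
x_proj = clip(-3.5716) = 0.0
y_proj = clip(1.474) = 1.474
Step 4: Evaluate f.
f(0.0, 1.474) = -18.4631


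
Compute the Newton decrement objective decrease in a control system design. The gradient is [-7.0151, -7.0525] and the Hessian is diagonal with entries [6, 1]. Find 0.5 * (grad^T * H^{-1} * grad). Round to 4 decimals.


Step 1: H is diagonal, so H^(-1) * g = [-1.1692, -7.0525].
Step 2: g^T H^(-1) g = sum_i g_i^2 / H_ii
  = (-7.0151)^2/6 + (-7.0525)^2/1
  = 8.2019 + 49.7378 = 57.9397
Step 3: Objective decrease = 0.5 * g^T H^(-1) g = 28.9698


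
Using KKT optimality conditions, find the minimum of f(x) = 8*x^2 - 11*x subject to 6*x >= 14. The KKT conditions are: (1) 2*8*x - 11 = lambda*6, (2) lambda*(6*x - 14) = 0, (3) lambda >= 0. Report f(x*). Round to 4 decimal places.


Step 1: Try lambda = 0 (constraint inactive).
x_unc = 11/(2*8) = 0.6875
Check: 6*0.6875 = 4.125 < 14 -- violated!
Step 2: Constraint must be active: 6*x = 14
x* = 14/6 = 7/3 = 2.3333 (rounded; the exact value 7/3 is used below)
lambda = (2*8*(7/3) - 11)/6 = 4.3889
Step 3: Compute optimal value.
f(x*) = 8*(7/3)^2 - 11*(7/3) = 17.8889


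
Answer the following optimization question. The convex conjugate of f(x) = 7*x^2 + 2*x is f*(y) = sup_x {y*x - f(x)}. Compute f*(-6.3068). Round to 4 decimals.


f*(y) = sup_x {y*x - a*x^2 - b*x} = sup_x {(y-b)*x - a*x^2}
FOC: (y - b) - 2a*x = 0 => x* = (y - b)/(2a)
x* = (-6.3068 - 2)/(2*7) = -0.5933
f*(-6.3068) = (y-b)^2/(4a) = (-6.3068 - 2)^2/(4*7)
= 69.0029/28 = 2.4644


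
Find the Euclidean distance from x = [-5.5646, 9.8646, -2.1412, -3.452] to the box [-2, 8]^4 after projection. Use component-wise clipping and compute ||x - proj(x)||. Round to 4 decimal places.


Project each component onto [-2, 8].
clip(-5.5646) = -2.0, clip(9.8646) = 8.0, clip(-2.1412) = -2.0, clip(-3.452) = -2.0
Projection = [-2.0, 8.0, -2.0, -2.0]
Squared diffs: [12.7064, 3.4767, 0.0199, 2.1083]
Distance = sqrt(18.3113) = 4.2792


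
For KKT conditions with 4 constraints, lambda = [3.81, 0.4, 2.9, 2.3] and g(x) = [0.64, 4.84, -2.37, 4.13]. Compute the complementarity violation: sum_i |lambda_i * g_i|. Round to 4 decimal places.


KKT complementary slackness check:
lambda_1 * g_1 = 3.81 * 0.64 = 2.4384
lambda_2 * g_2 = 0.4 * 4.84 = 1.936
lambda_3 * g_3 = 2.9 * -2.37 = -6.873
lambda_4 * g_4 = 2.3 * 4.13 = 9.499
Total violation = 2.4384 + 1.936 + 6.873 + 9.499 = 20.7464


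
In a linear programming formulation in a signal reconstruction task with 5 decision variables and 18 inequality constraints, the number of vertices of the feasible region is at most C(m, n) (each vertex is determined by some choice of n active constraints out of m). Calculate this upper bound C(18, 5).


Each vertex corresponds to some choice of n active constraints out of m, so the number of vertices is at most C(m, n) = m! / (n!(m-n)!).
m = 18, n = 5
Numerator: 18 * 17 * 16 * 15 * 14
Denominator: 5! = 120
C(18, 5) = 8568


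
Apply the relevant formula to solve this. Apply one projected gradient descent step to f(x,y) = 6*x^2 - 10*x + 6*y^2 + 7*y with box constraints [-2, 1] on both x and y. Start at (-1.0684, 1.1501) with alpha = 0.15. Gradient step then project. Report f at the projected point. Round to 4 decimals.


Step 1: Compute gradient at (-1.0684, 1.1501).
grad_x = 2*6*-1.0684 - 10 = -22.8208
grad_y = 2*6*1.1501 + 7 = 20.8012
Step 2: Gradient step.
x_raw = -1.0684 - 0.15*-22.8208 = 2.3547
y_raw = 1.1501 - 0.15*20.8012 = -1.9701
Step 3: Project onto [-2, 1].
x_proj = clip(2.3547) = 1.0
y_proj = clip(-1.9701) = -1.9701
Step 4: Evaluate f.
f(1.0, -1.9701) = 5.4967


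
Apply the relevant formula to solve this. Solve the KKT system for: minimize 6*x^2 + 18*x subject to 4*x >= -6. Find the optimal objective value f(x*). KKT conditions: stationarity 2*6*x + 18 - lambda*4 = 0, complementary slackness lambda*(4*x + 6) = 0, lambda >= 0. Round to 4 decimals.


Step 1: Try lambda = 0 (constraint inactive).
Stationarity: 2*6*x + 18 = 0
x* = -18/(2*6) = -1.5
Check constraint: 4*-1.5 = -6.0 >= -6 -- satisfied.
Step 2: Compute optimal value.
f(x*) = 6*(-1.5)^2 + 18*(-1.5) = -13.5


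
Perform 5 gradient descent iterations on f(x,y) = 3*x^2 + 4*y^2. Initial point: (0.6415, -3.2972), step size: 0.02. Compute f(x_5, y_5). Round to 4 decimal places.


Gradient descent on f(x,y) = 3*x^2 + 4*y^2.
Starting point: (0.6415, -3.2972), alpha = 0.02
Step 1: grad_x = 2*3*0.6415 = 3.849, grad_y = 2*4*-3.2972 = -26.3776
  x_1 = 0.6415 - 0.02*3.849 = 0.5645
  y_1 = -3.2972 - 0.02*-26.3776 = -2.7696
Step 2: grad_x = 2*3*0.5645 = 3.3871, grad_y = 2*4*-2.7696 = -22.1572
  x_2 = 0.5645 - 0.02*3.3871 = 0.4968
  y_2 = -2.7696 - 0.02*-22.1572 = -2.3265
Step 3: grad_x = 2*3*0.4968 = 2.9807, grad_y = 2*4*-2.3265 = -18.612
  x_3 = 0.4968 - 0.02*2.9807 = 0.4372
  y_3 = -2.3265 - 0.02*-18.612 = -1.9543
Step 4: grad_x = 2*3*0.4372 = 2.623, grad_y = 2*4*-1.9543 = -15.6341
  x_4 = 0.4372 - 0.02*2.623 = 0.3847
  y_4 = -1.9543 - 0.02*-15.6341 = -1.6416
Step 5: grad_x = 2*3*0.3847 = 2.3082, grad_y = 2*4*-1.6416 = -13.1327
  x_5 = 0.3847 - 0.02*2.3082 = 0.3385
  y_5 = -1.6416 - 0.02*-13.1327 = -1.3789
f(0.3385, -1.3789) = 3*0.3385^2 + 4*(-1.3789)^2 = 7.9496


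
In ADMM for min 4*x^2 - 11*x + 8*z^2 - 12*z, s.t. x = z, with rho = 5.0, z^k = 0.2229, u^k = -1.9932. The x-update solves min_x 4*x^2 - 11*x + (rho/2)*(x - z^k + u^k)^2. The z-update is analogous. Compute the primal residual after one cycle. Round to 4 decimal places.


ADMM iteration with rho = 5.0, z^k = 0.2229, u^k = -1.9932
Step 1: x-update.
Minimize 4*x^2 - 11*x + (5.0/2)*(x - 0.2229 - 1.9932)^2
FOC: (2*4 + 5.0)*x = 11 + 5.0*(0.2229 + 1.9932)
x^{k+1} = 1.6985
Step 2: z-update.
Minimize 8*z^2 - 12*z + (5.0/2)*(1.6985 - z - 1.9932)^2
FOC: (2*8 + 5.0)*z = 12 + 5.0*(1.6985 - 1.9932)
z^{k+1} = 0.5013
Step 3: u-update.
u^{k+1} = -1.9932 + 1.6985 - 0.5013 = -0.796
Step 4: Primal residual = |1.6985 - 0.5013| = 1.1972


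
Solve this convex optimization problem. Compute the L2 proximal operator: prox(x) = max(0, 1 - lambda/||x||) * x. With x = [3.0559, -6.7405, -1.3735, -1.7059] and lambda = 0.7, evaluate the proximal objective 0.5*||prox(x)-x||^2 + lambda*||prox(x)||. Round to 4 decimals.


Step 1: Compute ||x||.
||x|| = 7.7181
Step 2: Compute scaling factor.
scale = max(0, 1 - 0.7/7.7181) = 0.9093
Step 3: prox(x) = [2.7787, -6.1292, -1.2489, -1.5512]
||prox(x)|| = 7.0181
Step 4: Proximal objective.
0.5*||prox-x||^2 = 0.245
lambda*||prox|| = 4.9127
Total = 5.1577


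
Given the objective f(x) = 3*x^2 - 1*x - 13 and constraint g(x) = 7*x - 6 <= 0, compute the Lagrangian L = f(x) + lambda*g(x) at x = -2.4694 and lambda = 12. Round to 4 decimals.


Step 1: Evaluate f(x).
f(-2.4694) = 3*(-2.4694)^2 - 1*(-2.4694) - 13 = 7.7632
Step 2: Evaluate g(x).
g(-2.4694) = 7*-2.4694 - 6 = -23.2858
Step 3: Compute Lagrangian.
L = 7.7632 + 12*-23.2858 = -271.6664


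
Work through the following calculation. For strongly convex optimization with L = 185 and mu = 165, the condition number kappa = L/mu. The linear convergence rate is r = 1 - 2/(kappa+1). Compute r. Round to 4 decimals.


Step 1: Compute the condition number.
kappa = L/mu = 185/165 = 1.1212
Step 2: Compute the convergence rate.
r = 1 - 2/(kappa + 1) = 1 - 2*mu/(L + mu) = (L - mu)/(L + mu) = 20/350 = 0.0571


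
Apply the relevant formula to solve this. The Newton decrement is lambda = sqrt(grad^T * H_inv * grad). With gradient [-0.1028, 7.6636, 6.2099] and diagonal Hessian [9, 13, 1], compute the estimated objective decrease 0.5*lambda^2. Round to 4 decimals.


Step 1: H is diagonal, so H^(-1) * g = [-0.0114, 0.5895, 6.2099].
Step 2: g^T H^(-1) g = sum_i g_i^2 / H_ii
  = (-0.1028)^2/9 + (7.6636)^2/13 + (6.2099)^2/1
  = 0.0012 + 4.5178 + 38.5629 = 43.0818
Step 3: Objective decrease = 0.5 * g^T H^(-1) g = 21.5409


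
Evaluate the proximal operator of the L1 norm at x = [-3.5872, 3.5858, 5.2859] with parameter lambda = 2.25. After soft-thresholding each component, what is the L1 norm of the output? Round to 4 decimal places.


Soft-thresholding with lambda = 2.25:
prox(-3.5872) = sign(-3.5872)*max(|-3.5872| - 2.25, 0) = -1.3372
prox(3.5858) = sign(3.5858)*max(|3.5858| - 2.25, 0) = 1.3358
prox(5.2859) = sign(5.2859)*max(|5.2859| - 2.25, 0) = 3.0359
prox(x) = [-1.3372, 1.3358, 3.0359]
||prox(x)||_1 = 1.3372 + 1.3358 + 3.0359 = 5.7089


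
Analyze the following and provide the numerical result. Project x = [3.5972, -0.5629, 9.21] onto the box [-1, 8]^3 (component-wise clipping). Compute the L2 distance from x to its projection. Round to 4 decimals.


Project each component onto [-1, 8].
clip(3.5972) = 3.5972, clip(-0.5629) = -0.5629, clip(9.21) = 8.0
Projection = [3.5972, -0.5629, 8.0]
Squared diffs: [0.0, 0.0, 1.4641]
Distance = sqrt(1.4641) = 1.21


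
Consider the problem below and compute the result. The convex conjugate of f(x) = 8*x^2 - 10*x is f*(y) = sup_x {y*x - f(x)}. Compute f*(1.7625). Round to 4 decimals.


f*(y) = sup_x {y*x - a*x^2 - b*x} = sup_x {(y-b)*x - a*x^2}
FOC: (y - b) - 2a*x = 0 => x* = (y - b)/(2a)
x* = (1.7625 + 10)/(2*8) = 0.7352
f*(1.7625) = (y-b)^2/(4a) = (1.7625 + 10)^2/(4*8)
= 138.3564/32 = 4.3236


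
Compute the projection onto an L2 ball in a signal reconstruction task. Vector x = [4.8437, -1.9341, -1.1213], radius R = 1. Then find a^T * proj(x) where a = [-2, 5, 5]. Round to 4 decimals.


Step 1: Compute ||x|| (intermediates to 6 decimals).
||x|| = sqrt(4.8437^2 + (-1.9341)^2 + (-1.1213)^2) = 5.334743
Step 2: Project.
Since ||x|| > R, scale = R/||x|| = 1/5.334743 = 0.18745, proj(x) = scale * x
proj(x) = [0.907952, -0.362547, -0.210188]
Step 3: Dot product.
a^T * proj(x) = -2*0.907952 + 5*(-0.362547) + 5*(-0.210188) = -4.6796


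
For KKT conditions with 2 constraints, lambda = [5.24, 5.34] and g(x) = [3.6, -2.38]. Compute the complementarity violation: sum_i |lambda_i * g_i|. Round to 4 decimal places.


KKT complementary slackness check:
lambda_1 * g_1 = 5.24 * 3.6 = 18.864
lambda_2 * g_2 = 5.34 * -2.38 = -12.7092
Total violation = 18.864 + 12.7092 = 31.5732


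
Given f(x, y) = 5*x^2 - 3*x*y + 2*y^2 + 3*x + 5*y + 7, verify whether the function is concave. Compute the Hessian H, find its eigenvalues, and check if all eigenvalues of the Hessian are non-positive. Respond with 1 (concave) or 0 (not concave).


The Hessian of f(x,y) = 5*x^2 - 3*x*y + 2*y^2 + 3*x + 5*y + 7 is:
H = [[10, -3], [-3, 4]]
Trace = 10 + 4 = 14
Determinant = 10*4 - (-3)^2 = 31
Discriminant = (14)^2 - 4*31 = 72.0
Eigenvalues: lambda_1 = 2.7574, lambda_2 = 11.2426
The function is not concave.

0


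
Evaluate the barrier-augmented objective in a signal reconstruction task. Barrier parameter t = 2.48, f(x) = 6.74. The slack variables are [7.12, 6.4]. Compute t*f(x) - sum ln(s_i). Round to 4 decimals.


Step 1: Compute log-barrier.
ln values: [1.9629, 1.8563]
phi = -(1.9629 + 1.8563) = -3.8192
Step 2: Compute augmented objective.
t*f(x) = 2.48*6.74 = 16.7152
Total = 16.7152 - 3.8192 = 12.896


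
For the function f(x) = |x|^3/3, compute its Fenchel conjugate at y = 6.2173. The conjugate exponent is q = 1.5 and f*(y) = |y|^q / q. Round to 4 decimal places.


The conjugate exponent q satisfies 1/p + 1/q = 1.
p = 3, so q = 3/(3 - 1) = 1.5
|y|^q = 6.2173^1.5 = 15.5025
f*(6.2173) = 15.5025 / 1.5 = 10.335


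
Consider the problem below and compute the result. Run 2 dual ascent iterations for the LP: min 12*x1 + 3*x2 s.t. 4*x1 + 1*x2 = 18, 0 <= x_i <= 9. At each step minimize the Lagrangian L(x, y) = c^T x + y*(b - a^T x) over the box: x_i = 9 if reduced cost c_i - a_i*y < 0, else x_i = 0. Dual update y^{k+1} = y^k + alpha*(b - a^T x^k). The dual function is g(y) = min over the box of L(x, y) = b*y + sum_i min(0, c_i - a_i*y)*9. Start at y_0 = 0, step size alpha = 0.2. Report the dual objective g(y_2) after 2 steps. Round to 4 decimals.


Dual ascent for LP: min 12*x1 + 3*x2, 4*x1 + 1*x2 = 18, 0 <= x_i <= 9
Step 1: y^k = 0.0, reduced costs: (12.0, 3.0)
  x^k = (0.0, 0.0), subgradient = b - a^T x = 18.0
  y^{k+1} = 0.0 + 0.2*18.0 = 3.6
Step 2: y^k = 3.6, reduced costs: (-2.4, -0.6)
  x^k = (9.0, 9.0), subgradient = b - a^T x = -27.0
  y^{k+1} = 3.6 + 0.2*-27.0 = -1.8
Dual objective at y_2 = -1.8: reduced costs (19.2, 4.8), box minimizer x = (0.0, 0.0)
g(y_2) = b*y + (c1 - a1*y)*x1 + (c2 - a2*y)*x2 = 18*(-1.8) + 19.2*0.0 + 4.8*0.0 = -32.4 + 0.0 + 0.0 = -32.4


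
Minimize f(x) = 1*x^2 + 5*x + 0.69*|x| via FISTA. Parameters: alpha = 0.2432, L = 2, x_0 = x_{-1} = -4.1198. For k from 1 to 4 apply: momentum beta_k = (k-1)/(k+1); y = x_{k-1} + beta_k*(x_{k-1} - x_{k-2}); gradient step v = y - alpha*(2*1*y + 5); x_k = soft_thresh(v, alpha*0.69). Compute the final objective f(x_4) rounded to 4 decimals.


FISTA on f(x) = 1*x^2 + 5*x + 0.69*|x|
L = 2, alpha = 0.2432
Iteration 1: beta = 0.0, y = -4.1198 + 0.0*(-4.1198 + 4.1198) = -4.1198
  grad(y) = -3.2396, v = y - alpha*grad = -3.3319
  prox(v) = soft_thresh(-3.3319, 0.1678) = -3.1641
Iteration 2: beta = 0.3333, y = -3.1641 + 0.3333*(-3.1641 + 4.1198) = -2.8456
  grad(y) = -0.6911, v = y - alpha*grad = -2.6775
  prox(v) = soft_thresh(-2.6775, 0.1678) = -2.5097
Iteration 3: beta = 0.5, y = -2.5097 + 0.5*(-2.5097 + 3.1641) = -2.1824
  grad(y) = 0.6351, v = y - alpha*grad = -2.3369
  prox(v) = soft_thresh(-2.3369, 0.1678) = -2.1691
Iteration 4: beta = 0.6, y = -2.1691 + 0.6*(-2.1691 + 2.5097) = -1.9648
  grad(y) = 1.0705, v = y - alpha*grad = -2.2251
  prox(v) = soft_thresh(-2.2251, 0.1678) = -2.0573
f(x_4) = 1*(-2.0573)^2 + 5*(-2.0573) + 0.69*|-2.0573| = -4.6345


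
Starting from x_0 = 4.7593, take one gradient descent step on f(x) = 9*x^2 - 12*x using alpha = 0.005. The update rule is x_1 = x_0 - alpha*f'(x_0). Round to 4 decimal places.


We compute the gradient at x_0 and apply the update.
f'(x) = 18*x - 12
f'(4.7593) = 18*4.7593 - 12 = 73.6674
x_1 = 4.7593 - 0.005*73.6674 = 4.391


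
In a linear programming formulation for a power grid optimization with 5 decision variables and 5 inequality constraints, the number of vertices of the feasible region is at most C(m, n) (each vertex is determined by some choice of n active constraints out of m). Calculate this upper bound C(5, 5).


Each vertex corresponds to some choice of n active constraints out of m, so the number of vertices is at most C(m, n) = m! / (n!(m-n)!).
m = 5, n = 5
Numerator: 5 * 4 * 3 * 2 * 1
Denominator: 5! = 120
C(5, 5) = 1


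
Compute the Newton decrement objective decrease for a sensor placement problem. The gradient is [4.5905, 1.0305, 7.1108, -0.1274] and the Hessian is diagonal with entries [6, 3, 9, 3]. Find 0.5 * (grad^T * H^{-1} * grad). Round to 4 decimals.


Step 1: H is diagonal, so H^(-1) * g = [0.7651, 0.3435, 0.7901, -0.0425].
Step 2: g^T H^(-1) g = sum_i g_i^2 / H_ii
  = (4.5905)^2/6 + (1.0305)^2/3 + (7.1108)^2/9 + (-0.1274)^2/3
  = 3.5121 + 0.354 + 5.6182 + 0.0054 = 9.4897
Step 3: Objective decrease = 0.5 * g^T H^(-1) g = 4.7448


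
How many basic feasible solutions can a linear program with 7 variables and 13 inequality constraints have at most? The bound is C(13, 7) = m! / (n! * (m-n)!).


Each vertex corresponds to some choice of n active constraints out of m, so the number of vertices is at most C(m, n) = m! / (n!(m-n)!).
m = 13, n = 7
Numerator: 13 * 12 * 11 * 10 * 9 * 8 * 7
Denominator: 7! = 5040
C(13, 7) = 1716


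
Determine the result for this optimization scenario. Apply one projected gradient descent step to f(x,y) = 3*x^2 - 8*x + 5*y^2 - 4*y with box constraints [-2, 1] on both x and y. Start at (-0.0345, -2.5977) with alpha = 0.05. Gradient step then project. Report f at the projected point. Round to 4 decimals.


Step 1: Compute gradient at (-0.0345, -2.5977).
grad_x = 2*3*-0.0345 - 8 = -8.207
grad_y = 2*5*-2.5977 - 4 = -29.977
Step 2: Gradient step.
x_raw = -0.0345 - 0.05*-8.207 = 0.3759
y_raw = -2.5977 - 0.05*-29.977 = -1.0989
Step 3: Project onto [-2, 1].
x_proj = clip(0.3759) = 0.3759
y_proj = clip(-1.0989) = -1.0989
Step 4: Evaluate f.
f(0.3759, -1.0989) = 7.8497


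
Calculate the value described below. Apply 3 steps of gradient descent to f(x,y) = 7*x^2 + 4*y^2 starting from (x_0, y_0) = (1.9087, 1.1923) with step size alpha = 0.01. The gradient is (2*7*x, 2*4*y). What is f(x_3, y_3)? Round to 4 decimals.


Gradient descent on f(x,y) = 7*x^2 + 4*y^2.
Starting point: (1.9087, 1.1923), alpha = 0.01
Step 1: grad_x = 2*7*1.9087 = 26.7218, grad_y = 2*4*1.1923 = 9.5384
  x_1 = 1.9087 - 0.01*26.7218 = 1.6415
  y_1 = 1.1923 - 0.01*9.5384 = 1.0969
Step 2: grad_x = 2*7*1.6415 = 22.9807, grad_y = 2*4*1.0969 = 8.7753
  x_2 = 1.6415 - 0.01*22.9807 = 1.4117
  y_2 = 1.0969 - 0.01*8.7753 = 1.0092
Step 3: grad_x = 2*7*1.4117 = 19.7634, grad_y = 2*4*1.0092 = 8.0733
  x_3 = 1.4117 - 0.01*19.7634 = 1.214
  y_3 = 1.0092 - 0.01*8.0733 = 0.9284
f(1.214, 0.9284) = 7*1.214^2 + 4*0.9284^2 = 13.7652


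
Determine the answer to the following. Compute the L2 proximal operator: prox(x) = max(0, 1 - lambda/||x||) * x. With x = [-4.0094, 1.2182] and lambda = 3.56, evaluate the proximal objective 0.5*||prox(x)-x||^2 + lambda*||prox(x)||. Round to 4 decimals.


Step 1: Compute ||x||.
||x|| = 4.1904
Step 2: Compute scaling factor.
scale = max(0, 1 - 3.56/4.1904) = 0.1504
Step 3: prox(x) = [-0.6032, 0.1833]
||prox(x)|| = 0.6304
Step 4: Proximal objective.
0.5*||prox-x||^2 = 6.3368
lambda*||prox|| = 2.2442
Total = 8.581


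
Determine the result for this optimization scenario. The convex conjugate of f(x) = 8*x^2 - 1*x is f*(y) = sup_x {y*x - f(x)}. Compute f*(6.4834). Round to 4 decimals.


f*(y) = sup_x {y*x - a*x^2 - b*x} = sup_x {(y-b)*x - a*x^2}
FOC: (y - b) - 2a*x = 0 => x* = (y - b)/(2a)
x* = (6.4834 + 1)/(2*8) = 0.4677
f*(6.4834) = (y-b)^2/(4a) = (6.4834 + 1)^2/(4*8)
= 56.0013/32 = 1.75


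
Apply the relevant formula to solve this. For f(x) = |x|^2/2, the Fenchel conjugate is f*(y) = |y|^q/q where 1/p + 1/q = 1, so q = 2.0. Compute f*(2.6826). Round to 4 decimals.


The conjugate exponent q satisfies 1/p + 1/q = 1.
p = 2, so q = 2/(2 - 1) = 2.0
|y|^q = 2.6826^2.0 = 7.1963
f*(2.6826) = 7.1963 / 2.0 = 3.5982


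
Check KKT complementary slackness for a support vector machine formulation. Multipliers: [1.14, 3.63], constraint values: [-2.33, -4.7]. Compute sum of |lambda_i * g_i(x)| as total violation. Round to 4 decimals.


KKT complementary slackness check:
lambda_1 * g_1 = 1.14 * -2.33 = -2.6562
lambda_2 * g_2 = 3.63 * -4.7 = -17.061
Total violation = 2.6562 + 17.061 = 19.7172


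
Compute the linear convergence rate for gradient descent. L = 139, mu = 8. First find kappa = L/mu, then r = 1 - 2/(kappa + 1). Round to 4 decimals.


Step 1: Compute the condition number.
kappa = L/mu = 139/8 = 17.375
Step 2: Compute the convergence rate.
r = 1 - 2/(kappa + 1) = 1 - 2*mu/(L + mu) = (L - mu)/(L + mu) = 131/147 = 0.8912


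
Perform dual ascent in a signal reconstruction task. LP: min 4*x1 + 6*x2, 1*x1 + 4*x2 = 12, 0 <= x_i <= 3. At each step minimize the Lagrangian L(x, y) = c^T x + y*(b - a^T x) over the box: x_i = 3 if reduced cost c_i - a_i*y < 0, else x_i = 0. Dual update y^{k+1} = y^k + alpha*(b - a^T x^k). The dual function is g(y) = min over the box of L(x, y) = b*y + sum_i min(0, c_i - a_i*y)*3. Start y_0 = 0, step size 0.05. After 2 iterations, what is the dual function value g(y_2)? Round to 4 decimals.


Dual ascent for LP: min 4*x1 + 6*x2, 1*x1 + 4*x2 = 12, 0 <= x_i <= 3
Step 1: y^k = 0.0, reduced costs: (4.0, 6.0)
  x^k = (0.0, 0.0), subgradient = b - a^T x = 12.0
  y^{k+1} = 0.0 + 0.05*12.0 = 0.6
Step 2: y^k = 0.6, reduced costs: (3.4, 3.6)
  x^k = (0.0, 0.0), subgradient = b - a^T x = 12.0
  y^{k+1} = 0.6 + 0.05*12.0 = 1.2
Dual objective at y_2 = 1.2: reduced costs (2.8, 1.2), box minimizer x = (0.0, 0.0)
g(y_2) = b*y + (c1 - a1*y)*x1 + (c2 - a2*y)*x2 = 12*1.2 + 2.8*0.0 + 1.2*0.0 = 14.4 + 0.0 + 0.0 = 14.4


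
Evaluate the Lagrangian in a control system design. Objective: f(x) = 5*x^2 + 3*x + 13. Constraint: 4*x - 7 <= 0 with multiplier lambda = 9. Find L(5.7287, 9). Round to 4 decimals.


Step 1: Evaluate f(x).
f(5.7287) = 5*5.7287^2 + 3*5.7287 + 13 = 194.2761
Step 2: Evaluate g(x).
g(5.7287) = 4*5.7287 - 7 = 15.9148
Step 3: Compute Lagrangian.
L = 194.2761 + 9*15.9148 = 337.5093


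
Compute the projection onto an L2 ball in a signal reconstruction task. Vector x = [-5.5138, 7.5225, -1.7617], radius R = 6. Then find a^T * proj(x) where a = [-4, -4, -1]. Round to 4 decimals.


Step 1: Compute ||x|| (intermediates to 6 decimals).
||x|| = sqrt((-5.5138)^2 + 7.5225^2 + (-1.7617)^2) = 9.491764
Step 2: Project.
Since ||x|| > R, scale = R/||x|| = 6/9.491764 = 0.632127, proj(x) = scale * x
proj(x) = [-3.485422, 4.755175, -1.113618]
Step 3: Dot product.
a^T * proj(x) = -4*(-3.485422) - 4*4.755175 - 1*(-1.113618) = -3.9654


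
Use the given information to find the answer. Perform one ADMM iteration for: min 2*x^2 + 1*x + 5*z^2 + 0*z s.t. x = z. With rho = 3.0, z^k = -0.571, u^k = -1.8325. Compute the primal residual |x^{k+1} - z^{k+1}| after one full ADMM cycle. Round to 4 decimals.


ADMM iteration with rho = 3.0, z^k = -0.571, u^k = -1.8325
Step 1: x-update.
Minimize 2*x^2 + 1*x + (3.0/2)*(x + 0.571 - 1.8325)^2
FOC: (2*2 + 3.0)*x = -1 + 3.0*(-0.571 + 1.8325)
x^{k+1} = 0.3978
Step 2: z-update.
Minimize 5*z^2 + 0*z + (3.0/2)*(0.3978 - z - 1.8325)^2
FOC: (2*5 + 3.0)*z = 0 + 3.0*(0.3978 - 1.8325)
z^{k+1} = -0.3311
Step 3: u-update.
u^{k+1} = -1.8325 + 0.3978 + 0.3311 = -1.1036
Step 4: Primal residual = |0.3978 + 0.3311| = 0.7289


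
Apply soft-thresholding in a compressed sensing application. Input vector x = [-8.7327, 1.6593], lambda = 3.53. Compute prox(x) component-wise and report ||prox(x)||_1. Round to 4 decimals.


Soft-thresholding with lambda = 3.53:
prox(-8.7327) = sign(-8.7327)*max(|-8.7327| - 3.53, 0) = -5.2027
prox(1.6593) = sign(1.6593)*max(|1.6593| - 3.53, 0) = 0.0
prox(x) = [-5.2027, 0.0]
||prox(x)||_1 = 5.2027 + 0.0 = 5.2027


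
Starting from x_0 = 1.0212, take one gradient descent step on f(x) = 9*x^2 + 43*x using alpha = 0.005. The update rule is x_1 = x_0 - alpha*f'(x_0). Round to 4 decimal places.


We compute the gradient at x_0 and apply the update.
f'(x) = 18*x + 43
f'(1.0212) = 18*1.0212 + 43 = 61.3816
x_1 = 1.0212 - 0.005*61.3816 = 0.7143


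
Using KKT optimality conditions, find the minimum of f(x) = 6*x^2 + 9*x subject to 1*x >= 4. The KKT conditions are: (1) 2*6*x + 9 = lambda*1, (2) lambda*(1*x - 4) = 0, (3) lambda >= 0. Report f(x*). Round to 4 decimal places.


Step 1: Try lambda = 0 (constraint inactive).
x_unc = -9/(2*6) = -0.75
Check: 1*-0.75 = -0.75 < 4 -- violated!
Step 2: Constraint must be active: 1*x = 4
x* = 4/1 = 4.0
lambda = (2*6*4.0 + 9)/1 = 57.0
Step 3: Compute optimal value.
f(x*) = 6*4.0^2 + 9*4.0 = 132.0


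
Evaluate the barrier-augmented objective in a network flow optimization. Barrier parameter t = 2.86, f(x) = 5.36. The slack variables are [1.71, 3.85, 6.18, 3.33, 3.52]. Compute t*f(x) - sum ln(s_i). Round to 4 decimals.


Step 1: Compute log-barrier.
ln values: [0.5365, 1.3481, 1.8213, 1.203, 1.2585]
phi = -(0.5365 + 1.3481 + 1.8213 + 1.203 + 1.2585) = -6.1673
Step 2: Compute augmented objective.
t*f(x) = 2.86*5.36 = 15.3296
Total = 15.3296 - 6.1673 = 9.1623


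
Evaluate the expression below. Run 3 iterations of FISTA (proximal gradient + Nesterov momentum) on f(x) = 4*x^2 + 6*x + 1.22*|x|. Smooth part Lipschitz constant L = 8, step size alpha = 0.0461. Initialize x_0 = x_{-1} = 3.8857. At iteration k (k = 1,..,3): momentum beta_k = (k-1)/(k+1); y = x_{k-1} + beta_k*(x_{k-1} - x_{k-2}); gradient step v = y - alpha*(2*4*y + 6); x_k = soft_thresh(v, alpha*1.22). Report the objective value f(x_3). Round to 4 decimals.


FISTA on f(x) = 4*x^2 + 6*x + 1.22*|x|
L = 8, alpha = 0.0461
Iteration 1: beta = 0.0, y = 3.8857 + 0.0*(3.8857 - 3.8857) = 3.8857
  grad(y) = 37.0856, v = y - alpha*grad = 2.1761
  prox(v) = soft_thresh(2.1761, 0.0562) = 2.1198
Iteration 2: beta = 0.3333, y = 2.1198 + 0.3333*(2.1198 - 3.8857) = 1.5312
  grad(y) = 18.2495, v = y - alpha*grad = 0.6899
  prox(v) = soft_thresh(0.6899, 0.0562) = 0.6336
Iteration 3: beta = 0.5, y = 0.6336 + 0.5*(0.6336 - 2.1198) = -0.1094
  grad(y) = 5.1244, v = y - alpha*grad = -0.3457
  prox(v) = soft_thresh(-0.3457, 0.0562) = -0.2894
f(x_3) = 4*(-0.2894)^2 + 6*(-0.2894) + 1.22*|-0.2894| = -1.0484


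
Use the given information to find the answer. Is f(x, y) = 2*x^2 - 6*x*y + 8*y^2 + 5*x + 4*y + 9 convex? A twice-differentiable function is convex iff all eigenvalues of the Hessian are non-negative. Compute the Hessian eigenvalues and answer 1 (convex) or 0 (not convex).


The Hessian of f(x,y) = 2*x^2 - 6*x*y + 8*y^2 + 5*x + 4*y + 9 is:
H = [[4, -6], [-6, 16]]
Trace = 4 + 16 = 20
Determinant = 4*16 - (-6)^2 = 28
Discriminant = (20)^2 - 4*28 = 288.0
Eigenvalues: lambda_1 = 1.5147, lambda_2 = 18.4853
The function is convex.

1


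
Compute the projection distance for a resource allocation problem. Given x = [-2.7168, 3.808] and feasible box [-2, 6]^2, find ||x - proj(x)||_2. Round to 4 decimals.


Project each component onto [-2, 6].
clip(-2.7168) = -2.0, clip(3.808) = 3.808
Projection = [-2.0, 3.808]
Squared diffs: [0.5138, 0.0]
Distance = sqrt(0.5138) = 0.7168


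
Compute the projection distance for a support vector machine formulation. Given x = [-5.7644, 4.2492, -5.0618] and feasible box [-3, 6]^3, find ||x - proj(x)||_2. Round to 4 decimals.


Project each component onto [-3, 6].
clip(-5.7644) = -3.0, clip(4.2492) = 4.2492, clip(-5.0618) = -3.0
Projection = [-3.0, 4.2492, -3.0]
Squared diffs: [7.6419, 0.0, 4.251]
Distance = sqrt(11.8929) = 3.4486


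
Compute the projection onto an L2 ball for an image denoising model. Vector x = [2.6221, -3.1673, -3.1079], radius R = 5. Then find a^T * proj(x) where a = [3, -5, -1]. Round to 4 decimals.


Step 1: Compute ||x|| (intermediates to 6 decimals).
||x|| = sqrt(2.6221^2 + (-3.1673)^2 + (-3.1079)^2) = 5.154245
Step 2: Project.
Since ||x|| > R, scale = R/||x|| = 5/5.154245 = 0.970074, proj(x) = scale * x
proj(x) = [2.543631, -3.072515, -3.014893]
Step 3: Dot product.
a^T * proj(x) = 3*2.543631 - 5*(-3.072515) - 1*(-3.014893) = 26.0084


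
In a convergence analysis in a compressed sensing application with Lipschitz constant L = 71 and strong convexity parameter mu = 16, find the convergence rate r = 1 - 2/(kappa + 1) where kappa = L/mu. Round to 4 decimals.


Step 1: Compute the condition number.
kappa = L/mu = 71/16 = 4.4375
Step 2: Compute the convergence rate.
r = 1 - 2/(kappa + 1) = 1 - 2*mu/(L + mu) = (L - mu)/(L + mu) = 55/87 = 0.6322


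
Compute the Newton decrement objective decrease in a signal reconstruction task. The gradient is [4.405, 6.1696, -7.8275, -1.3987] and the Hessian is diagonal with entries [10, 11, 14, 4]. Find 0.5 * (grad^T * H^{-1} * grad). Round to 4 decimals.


Step 1: H is diagonal, so H^(-1) * g = [0.4405, 0.5609, -0.5591, -0.3497].
Step 2: g^T H^(-1) g = sum_i g_i^2 / H_ii
  = (4.405)^2/10 + (6.1696)^2/11 + (-7.8275)^2/14 + (-1.3987)^2/4
  = 1.9404 + 3.4604 + 4.3764 + 0.4891 = 10.2663
Step 3: Objective decrease = 0.5 * g^T H^(-1) g = 5.1331


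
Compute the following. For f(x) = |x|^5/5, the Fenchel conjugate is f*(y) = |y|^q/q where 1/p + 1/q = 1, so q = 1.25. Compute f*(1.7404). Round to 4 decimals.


The conjugate exponent q satisfies 1/p + 1/q = 1.
p = 5, so q = 5/(5 - 1) = 1.25
|y|^q = 1.7404^1.25 = 1.999
f*(1.7404) = 1.999 / 1.25 = 1.5992


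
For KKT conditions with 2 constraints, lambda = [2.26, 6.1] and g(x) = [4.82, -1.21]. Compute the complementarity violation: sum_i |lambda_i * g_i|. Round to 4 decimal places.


KKT complementary slackness check:
lambda_1 * g_1 = 2.26 * 4.82 = 10.8932
lambda_2 * g_2 = 6.1 * -1.21 = -7.381
Total violation = 10.8932 + 7.381 = 18.2742


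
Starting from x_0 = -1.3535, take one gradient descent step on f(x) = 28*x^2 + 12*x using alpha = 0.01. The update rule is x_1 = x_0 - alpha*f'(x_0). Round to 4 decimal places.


We compute the gradient at x_0 and apply the update.
f'(x) = 56*x + 12
f'(-1.3535) = 56*-1.3535 + 12 = -63.796
x_1 = -1.3535 - 0.01*-63.796 = -0.7155


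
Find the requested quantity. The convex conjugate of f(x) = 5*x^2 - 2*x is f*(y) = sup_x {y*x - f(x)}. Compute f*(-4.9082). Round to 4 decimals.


f*(y) = sup_x {y*x - a*x^2 - b*x} = sup_x {(y-b)*x - a*x^2}
FOC: (y - b) - 2a*x = 0 => x* = (y - b)/(2a)
x* = (-4.9082 + 2)/(2*5) = -0.2908
f*(-4.9082) = (y-b)^2/(4a) = (-4.9082 + 2)^2/(4*5)
= 8.4576/20 = 0.4229


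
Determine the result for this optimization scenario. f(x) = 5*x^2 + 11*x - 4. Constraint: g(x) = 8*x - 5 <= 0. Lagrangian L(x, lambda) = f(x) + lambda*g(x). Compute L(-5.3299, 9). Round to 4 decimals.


Step 1: Evaluate f(x).
f(-5.3299) = 5*(-5.3299)^2 + 11*(-5.3299) - 4 = 79.4103
Step 2: Evaluate g(x).
g(-5.3299) = 8*-5.3299 - 5 = -47.6392
Step 3: Compute Lagrangian.
L = 79.4103 + 9*-47.6392 = -349.3425


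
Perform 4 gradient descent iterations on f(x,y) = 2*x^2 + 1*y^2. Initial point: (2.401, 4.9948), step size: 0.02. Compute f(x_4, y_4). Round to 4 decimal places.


Gradient descent on f(x,y) = 2*x^2 + 1*y^2.
Starting point: (2.401, 4.9948), alpha = 0.02
Step 1: grad_x = 2*2*2.401 = 9.604, grad_y = 2*1*4.9948 = 9.9896
  x_1 = 2.401 - 0.02*9.604 = 2.2089
  y_1 = 4.9948 - 0.02*9.9896 = 4.795
Step 2: grad_x = 2*2*2.2089 = 8.8357, grad_y = 2*1*4.795 = 9.59
  x_2 = 2.2089 - 0.02*8.8357 = 2.0322
  y_2 = 4.795 - 0.02*9.59 = 4.6032
Step 3: grad_x = 2*2*2.0322 = 8.1288, grad_y = 2*1*4.6032 = 9.2064
  x_3 = 2.0322 - 0.02*8.1288 = 1.8696
  y_3 = 4.6032 - 0.02*9.2064 = 4.4191
Step 4: grad_x = 2*2*1.8696 = 7.4785, grad_y = 2*1*4.4191 = 8.8382
  x_4 = 1.8696 - 0.02*7.4785 = 1.7201
  y_4 = 4.4191 - 0.02*8.8382 = 4.2423
f(1.7201, 4.2423) = 2*1.7201^2 + 1*4.2423^2 = 23.9145


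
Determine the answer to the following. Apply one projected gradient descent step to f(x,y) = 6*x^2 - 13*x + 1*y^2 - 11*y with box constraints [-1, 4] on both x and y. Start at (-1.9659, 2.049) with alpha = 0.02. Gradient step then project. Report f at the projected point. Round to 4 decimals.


Step 1: Compute gradient at (-1.9659, 2.049).
grad_x = 2*6*-1.9659 - 13 = -36.5908
grad_y = 2*1*2.049 - 11 = -6.902
Step 2: Gradient step.
x_raw = -1.9659 - 0.02*-36.5908 = -1.2341
y_raw = 2.049 - 0.02*-6.902 = 2.187
Step 3: Project onto [-1, 4].
x_proj = clip(-1.2341) = -1.0
y_proj = clip(2.187) = 2.187
Step 4: Evaluate f.
f(-1.0, 2.187) = -0.2743


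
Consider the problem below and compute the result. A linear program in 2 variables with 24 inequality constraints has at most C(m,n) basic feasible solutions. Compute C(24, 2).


Each vertex corresponds to some choice of n active constraints out of m, so the number of vertices is at most C(m, n) = m! / (n!(m-n)!).
m = 24, n = 2
Numerator: 24 * 23
Denominator: 2! = 2
C(24, 2) = 276


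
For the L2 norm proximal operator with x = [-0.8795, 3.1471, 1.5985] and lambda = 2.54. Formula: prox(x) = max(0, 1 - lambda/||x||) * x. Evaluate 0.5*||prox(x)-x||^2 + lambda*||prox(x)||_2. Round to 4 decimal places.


Step 1: Compute ||x||.
||x|| = 3.6377
Step 2: Compute scaling factor.
scale = max(0, 1 - 2.54/3.6377) = 0.3018
Step 3: prox(x) = [-0.2654, 0.9497, 0.4824]
||prox(x)|| = 1.0977
Step 4: Proximal objective.
0.5*||prox-x||^2 = 3.2258
lambda*||prox|| = 2.7882
Total = 6.014


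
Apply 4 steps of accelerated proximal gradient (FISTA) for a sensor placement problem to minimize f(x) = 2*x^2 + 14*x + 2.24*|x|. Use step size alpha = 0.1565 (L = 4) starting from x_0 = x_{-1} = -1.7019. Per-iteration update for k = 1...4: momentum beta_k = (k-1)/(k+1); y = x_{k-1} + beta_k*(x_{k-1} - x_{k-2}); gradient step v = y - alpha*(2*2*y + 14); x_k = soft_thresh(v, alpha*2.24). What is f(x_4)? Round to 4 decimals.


FISTA on f(x) = 2*x^2 + 14*x + 2.24*|x|
L = 4, alpha = 0.1565
Iteration 1: beta = 0.0, y = -1.7019 + 0.0*(-1.7019 + 1.7019) = -1.7019
  grad(y) = 7.1924, v = y - alpha*grad = -2.8275
  prox(v) = soft_thresh(-2.8275, 0.3506) = -2.477
Iteration 2: beta = 0.3333, y = -2.477 + 0.3333*(-2.477 + 1.7019) = -2.7353
  grad(y) = 3.0588, v = y - alpha*grad = -3.214
  prox(v) = soft_thresh(-3.214, 0.3506) = -2.8634
Iteration 3: beta = 0.5, y = -2.8634 + 0.5*(-2.8634 + 2.477) = -3.0567
  grad(y) = 1.7732, v = y - alpha*grad = -3.3342
  prox(v) = soft_thresh(-3.3342, 0.3506) = -2.9836
Iteration 4: beta = 0.6, y = -2.9836 + 0.6*(-2.9836 + 2.8634) = -3.0558
  grad(y) = 1.777, v = y - alpha*grad = -3.3339
  prox(v) = soft_thresh(-3.3339, 0.3506) = -2.9833
f(x_4) = 2*(-2.9833)^2 + 14*(-2.9833) + 2.24*|-2.9833| = -17.2835


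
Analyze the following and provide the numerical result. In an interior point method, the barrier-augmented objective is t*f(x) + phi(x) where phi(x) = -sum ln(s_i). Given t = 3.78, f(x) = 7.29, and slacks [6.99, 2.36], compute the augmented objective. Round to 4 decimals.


Step 1: Compute log-barrier.
ln values: [1.9445, 0.8587]
phi = -(1.9445 + 0.8587) = -2.8031
Step 2: Compute augmented objective.
t*f(x) = 3.78*7.29 = 27.5562
Total = 27.5562 - 2.8031 = 24.7531


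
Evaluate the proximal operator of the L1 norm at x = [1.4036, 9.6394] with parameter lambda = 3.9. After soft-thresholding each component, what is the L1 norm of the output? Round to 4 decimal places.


Soft-thresholding with lambda = 3.9:
prox(1.4036) = sign(1.4036)*max(|1.4036| - 3.9, 0) = 0.0
prox(9.6394) = sign(9.6394)*max(|9.6394| - 3.9, 0) = 5.7394
prox(x) = [0.0, 5.7394]
||prox(x)||_1 = 0.0 + 5.7394 = 5.7394


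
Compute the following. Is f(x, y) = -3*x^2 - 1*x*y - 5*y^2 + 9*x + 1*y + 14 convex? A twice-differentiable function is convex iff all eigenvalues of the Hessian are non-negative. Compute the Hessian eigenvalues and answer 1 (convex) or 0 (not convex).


The Hessian of f(x,y) = -3*x^2 - 1*x*y - 5*y^2 + 9*x + 1*y + 14 is:
H = [[-6, -1], [-1, -10]]
Trace = -6 - 10 = -16
Determinant = -6*-10 - (-1)^2 = 59
Discriminant = (-16)^2 - 4*59 = 20.0
Eigenvalues: lambda_1 = -10.2361, lambda_2 = -5.7639
The function is not convex.

0


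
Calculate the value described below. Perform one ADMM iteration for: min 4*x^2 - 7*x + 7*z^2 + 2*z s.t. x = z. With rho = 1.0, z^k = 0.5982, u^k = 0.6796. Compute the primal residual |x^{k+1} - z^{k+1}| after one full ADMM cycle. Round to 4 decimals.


ADMM iteration with rho = 1.0, z^k = 0.5982, u^k = 0.6796
Step 1: x-update.
Minimize 4*x^2 - 7*x + (1.0/2)*(x - 0.5982 + 0.6796)^2
FOC: (2*4 + 1.0)*x = 7 + 1.0*(0.5982 - 0.6796)
x^{k+1} = 0.7687
Step 2: z-update.
Minimize 7*z^2 + 2*z + (1.0/2)*(0.7687 - z + 0.6796)^2
FOC: (2*7 + 1.0)*z = -2 + 1.0*(0.7687 + 0.6796)
z^{k+1} = -0.0368
Step 3: u-update.
u^{k+1} = 0.6796 + 0.7687 + 0.0368 = 1.4851
Step 4: Primal residual = |0.7687 + 0.0368| = 0.8055
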